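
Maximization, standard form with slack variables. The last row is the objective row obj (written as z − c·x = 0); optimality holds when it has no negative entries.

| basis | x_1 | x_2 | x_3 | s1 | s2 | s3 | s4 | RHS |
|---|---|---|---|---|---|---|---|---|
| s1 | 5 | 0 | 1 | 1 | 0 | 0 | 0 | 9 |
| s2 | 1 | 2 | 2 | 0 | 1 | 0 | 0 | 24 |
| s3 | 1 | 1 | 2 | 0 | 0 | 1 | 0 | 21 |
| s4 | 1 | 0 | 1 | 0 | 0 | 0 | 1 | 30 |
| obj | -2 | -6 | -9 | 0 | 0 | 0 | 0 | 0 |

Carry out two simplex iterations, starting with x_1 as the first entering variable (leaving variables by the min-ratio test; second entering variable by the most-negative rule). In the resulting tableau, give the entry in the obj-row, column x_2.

-6

Ratio test on column x_1 — row 1: 9/5 = 9/5; row 2: 24/1 = 24; row 3: 21/1 = 21; row 4: 30/1 = 30. Minimum is 9/5 at row 1 (s1 leaves); pivot element 5.
Divide row 1 by 5; eliminate column x_1 from the other rows.
Second iteration: most negative obj-row entry is -43/5 in column x_3, so x_3 enters.
Ratio test on column x_3 — row 1: (9/5)/(1/5) = 9; row 2: (111/5)/(9/5) = 37/3; row 3: (96/5)/(9/5) = 32/3; row 4: (141/5)/(4/5) = 141/4. Minimum is 9 at row 1 (x_1 leaves); pivot element 1/5.
Divide row 1 by 1/5; eliminate column x_3 from the other rows.
After both pivots, the entry at the obj-row, column x_2 is -6.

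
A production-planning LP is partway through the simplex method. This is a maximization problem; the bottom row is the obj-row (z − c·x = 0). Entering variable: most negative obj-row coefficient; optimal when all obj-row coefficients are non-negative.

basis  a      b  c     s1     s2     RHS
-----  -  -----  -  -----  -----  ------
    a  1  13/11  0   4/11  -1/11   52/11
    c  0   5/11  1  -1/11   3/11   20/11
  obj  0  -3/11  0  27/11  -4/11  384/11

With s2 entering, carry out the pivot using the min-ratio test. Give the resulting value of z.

Ratio test on column s2 — row 1: entry -1/11 ≤ 0; row 2: (20/11)/(3/11) = 20/3. Minimum is 20/3 at row 2 (c leaves); pivot element 3/11.
Pivot on row 2; the obj-row RHS becomes 384/11 − (-4/11)·(20/3) = 112/3.

112/3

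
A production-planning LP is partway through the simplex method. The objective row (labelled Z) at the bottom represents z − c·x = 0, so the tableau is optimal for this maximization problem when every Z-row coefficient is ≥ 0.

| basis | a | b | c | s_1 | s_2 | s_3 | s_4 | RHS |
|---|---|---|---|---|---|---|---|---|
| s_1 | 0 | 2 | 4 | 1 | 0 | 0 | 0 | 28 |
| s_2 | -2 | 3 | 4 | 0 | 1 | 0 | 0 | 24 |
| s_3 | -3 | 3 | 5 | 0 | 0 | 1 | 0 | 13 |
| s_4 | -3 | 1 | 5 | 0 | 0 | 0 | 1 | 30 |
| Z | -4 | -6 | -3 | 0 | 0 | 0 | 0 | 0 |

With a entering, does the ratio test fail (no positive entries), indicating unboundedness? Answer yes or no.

yes

Every constraint-row entry in column a is ≤ 0, so increasing a is unbounded.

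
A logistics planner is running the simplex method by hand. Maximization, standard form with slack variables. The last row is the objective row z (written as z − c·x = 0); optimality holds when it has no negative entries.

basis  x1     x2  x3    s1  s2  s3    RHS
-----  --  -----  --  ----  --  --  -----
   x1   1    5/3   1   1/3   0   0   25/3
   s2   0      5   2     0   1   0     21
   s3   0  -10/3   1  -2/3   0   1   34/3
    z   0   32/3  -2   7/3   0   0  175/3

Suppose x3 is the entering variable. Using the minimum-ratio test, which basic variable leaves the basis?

Column x3 entries and ratios — x1: (25/3)/1 = 25/3; s2: 21/2 = 21/2; s3: (34/3)/1 = 34/3.
Smallest ratio is 25/3 in the row of x1, so x1 leaves.

x1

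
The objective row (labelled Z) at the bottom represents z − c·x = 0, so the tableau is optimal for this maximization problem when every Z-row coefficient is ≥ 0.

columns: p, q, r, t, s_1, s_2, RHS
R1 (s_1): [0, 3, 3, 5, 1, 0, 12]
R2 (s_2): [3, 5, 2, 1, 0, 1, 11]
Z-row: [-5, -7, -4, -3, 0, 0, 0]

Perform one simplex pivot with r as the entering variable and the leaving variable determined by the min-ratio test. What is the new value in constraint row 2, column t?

Ratio test on column r — row 1: 12/3 = 4; row 2: 11/2 = 11/2. Minimum is 4 at row 1 (s_1 leaves); pivot element 3.
Divide row 1 by 3; eliminate column r from the other rows.
Row 2 update in column t: 1 − 2·(5/3) = -7/3.

-7/3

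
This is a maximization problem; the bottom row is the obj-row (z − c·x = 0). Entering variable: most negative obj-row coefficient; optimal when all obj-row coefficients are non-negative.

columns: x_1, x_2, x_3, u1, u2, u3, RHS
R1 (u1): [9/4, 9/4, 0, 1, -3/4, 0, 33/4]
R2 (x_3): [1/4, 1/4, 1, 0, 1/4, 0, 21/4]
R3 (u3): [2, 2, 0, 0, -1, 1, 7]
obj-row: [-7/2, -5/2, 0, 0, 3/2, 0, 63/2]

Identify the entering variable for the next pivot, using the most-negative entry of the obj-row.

Negative obj-row entries: x_1: -7/2, x_2: -5/2.
The most negative is -7/2 in column x_1, so x_1 enters.

x_1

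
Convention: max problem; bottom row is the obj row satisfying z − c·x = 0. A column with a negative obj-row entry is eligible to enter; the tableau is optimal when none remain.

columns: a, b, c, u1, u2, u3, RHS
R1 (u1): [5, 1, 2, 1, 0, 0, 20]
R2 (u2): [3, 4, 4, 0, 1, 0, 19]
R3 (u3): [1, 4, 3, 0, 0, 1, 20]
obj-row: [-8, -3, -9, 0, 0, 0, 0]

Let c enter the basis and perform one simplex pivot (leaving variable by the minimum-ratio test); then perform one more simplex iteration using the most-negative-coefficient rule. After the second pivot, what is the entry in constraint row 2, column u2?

5/14

Ratio test on column c — row 1: 20/2 = 10; row 2: 19/4 = 19/4; row 3: 20/3 = 20/3. Minimum is 19/4 at row 2 (u2 leaves); pivot element 4.
Divide row 2 by 4; eliminate column c from the other rows.
Second iteration: most negative obj-row entry is -5/4 in column a, so a enters.
Ratio test on column a — row 1: (21/2)/(7/2) = 3; row 2: (19/4)/(3/4) = 19/3; row 3: entry -5/4 ≤ 0. Minimum is 3 at row 1 (u1 leaves); pivot element 7/2.
Divide row 1 by 7/2; eliminate column a from the other rows.
After both pivots, the entry at constraint row 2, column u2 is 5/14.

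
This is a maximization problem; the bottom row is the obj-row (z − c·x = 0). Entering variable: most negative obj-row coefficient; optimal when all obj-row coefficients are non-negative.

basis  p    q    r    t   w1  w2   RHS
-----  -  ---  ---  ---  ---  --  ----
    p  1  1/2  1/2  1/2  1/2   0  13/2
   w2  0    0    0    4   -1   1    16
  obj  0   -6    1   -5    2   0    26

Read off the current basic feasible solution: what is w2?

w2 is basic (row 2); its value is the RHS of that row, 16.

16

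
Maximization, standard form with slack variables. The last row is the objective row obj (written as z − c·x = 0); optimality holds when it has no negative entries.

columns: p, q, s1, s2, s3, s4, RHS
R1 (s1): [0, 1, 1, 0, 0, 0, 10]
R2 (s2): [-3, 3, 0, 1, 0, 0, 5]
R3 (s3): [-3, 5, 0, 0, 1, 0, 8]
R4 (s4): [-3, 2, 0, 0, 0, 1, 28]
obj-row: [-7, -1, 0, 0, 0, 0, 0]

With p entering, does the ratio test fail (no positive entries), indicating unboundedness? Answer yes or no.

Every constraint-row entry in column p is ≤ 0, so increasing p is unbounded.

yes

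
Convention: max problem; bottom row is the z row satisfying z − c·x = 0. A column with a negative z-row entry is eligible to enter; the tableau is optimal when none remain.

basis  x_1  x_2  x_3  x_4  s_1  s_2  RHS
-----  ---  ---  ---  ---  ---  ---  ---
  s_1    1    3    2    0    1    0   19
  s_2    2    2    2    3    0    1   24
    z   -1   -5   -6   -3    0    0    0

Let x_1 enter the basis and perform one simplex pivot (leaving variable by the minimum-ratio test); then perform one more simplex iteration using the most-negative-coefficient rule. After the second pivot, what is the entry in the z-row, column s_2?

Ratio test on column x_1 — row 1: 19/1 = 19; row 2: 24/2 = 12. Minimum is 12 at row 2 (s_2 leaves); pivot element 2.
Divide row 2 by 2; eliminate column x_1 from the other rows.
Second iteration: most negative z-row entry is -5 in column x_3, so x_3 enters.
Ratio test on column x_3 — row 1: 7/1 = 7; row 2: 12/1 = 12. Minimum is 7 at row 1 (s_1 leaves); pivot element 1.
Divide row 1 by 1; eliminate column x_3 from the other rows.
After both pivots, the entry at the z-row, column s_2 is -2.

-2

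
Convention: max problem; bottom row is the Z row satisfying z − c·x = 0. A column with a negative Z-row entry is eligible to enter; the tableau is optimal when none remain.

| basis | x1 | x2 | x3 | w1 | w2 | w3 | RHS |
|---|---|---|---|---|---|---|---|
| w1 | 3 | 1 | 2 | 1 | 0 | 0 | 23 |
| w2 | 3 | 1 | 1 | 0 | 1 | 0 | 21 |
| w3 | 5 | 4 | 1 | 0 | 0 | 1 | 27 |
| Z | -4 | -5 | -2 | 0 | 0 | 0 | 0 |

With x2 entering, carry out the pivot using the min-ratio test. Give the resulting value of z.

Ratio test on column x2 — row 1: 23/1 = 23; row 2: 21/1 = 21; row 3: 27/4 = 27/4. Minimum is 27/4 at row 3 (w3 leaves); pivot element 4.
Pivot on row 3; the Z-row RHS becomes 0 − (-5)·(27/4) = 135/4.

135/4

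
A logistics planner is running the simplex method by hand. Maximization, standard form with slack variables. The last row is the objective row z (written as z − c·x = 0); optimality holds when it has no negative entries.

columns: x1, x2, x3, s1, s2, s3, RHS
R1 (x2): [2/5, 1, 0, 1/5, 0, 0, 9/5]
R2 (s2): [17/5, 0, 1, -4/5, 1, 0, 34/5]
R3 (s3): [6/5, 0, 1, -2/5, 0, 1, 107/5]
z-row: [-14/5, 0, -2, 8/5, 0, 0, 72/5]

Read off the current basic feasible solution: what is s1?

s1 is not in the basis, so in the current basic feasible solution s1 = 0.

0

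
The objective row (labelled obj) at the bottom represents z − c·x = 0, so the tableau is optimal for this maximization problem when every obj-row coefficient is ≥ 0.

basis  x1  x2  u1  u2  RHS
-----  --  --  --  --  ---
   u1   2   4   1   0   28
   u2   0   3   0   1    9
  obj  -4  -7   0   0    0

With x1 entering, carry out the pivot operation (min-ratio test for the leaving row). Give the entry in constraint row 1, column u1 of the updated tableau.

1/2

Ratio test on column x1 — row 1: 28/2 = 14; row 2: entry 0 ≤ 0. Minimum is 14 at row 1 (u1 leaves); pivot element 2.
Divide row 1 by 2; eliminate column x1 from the other rows.
In the new row 1, the u1 entry is the old entry divided by the pivot: 1/2 = 1/2.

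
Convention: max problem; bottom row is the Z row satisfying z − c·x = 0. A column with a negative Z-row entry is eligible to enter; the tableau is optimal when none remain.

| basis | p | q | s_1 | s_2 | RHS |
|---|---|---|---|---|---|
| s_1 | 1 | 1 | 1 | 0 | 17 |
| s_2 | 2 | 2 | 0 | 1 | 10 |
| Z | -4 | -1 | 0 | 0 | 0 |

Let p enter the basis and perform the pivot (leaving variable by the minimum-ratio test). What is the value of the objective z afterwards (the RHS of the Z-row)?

20

Ratio test on column p — row 1: 17/1 = 17; row 2: 10/2 = 5. Minimum is 5 at row 2 (s_2 leaves); pivot element 2.
Pivot on row 2; the Z-row RHS becomes 0 − (-4)·5 = 20.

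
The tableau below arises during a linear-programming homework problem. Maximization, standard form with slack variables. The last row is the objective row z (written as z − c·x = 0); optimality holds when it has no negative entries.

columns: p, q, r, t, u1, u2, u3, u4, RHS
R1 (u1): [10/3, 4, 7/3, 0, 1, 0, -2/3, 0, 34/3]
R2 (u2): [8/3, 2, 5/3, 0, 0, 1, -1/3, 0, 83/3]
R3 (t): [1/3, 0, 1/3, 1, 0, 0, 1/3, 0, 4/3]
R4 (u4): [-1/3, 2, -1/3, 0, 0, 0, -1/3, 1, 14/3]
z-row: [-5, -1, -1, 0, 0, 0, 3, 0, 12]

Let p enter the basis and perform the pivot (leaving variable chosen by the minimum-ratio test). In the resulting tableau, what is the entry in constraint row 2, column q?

Ratio test on column p — row 1: (34/3)/(10/3) = 17/5; row 2: (83/3)/(8/3) = 83/8; row 3: (4/3)/(1/3) = 4; row 4: entry -1/3 ≤ 0. Minimum is 17/5 at row 1 (u1 leaves); pivot element 10/3.
Divide row 1 by 10/3; eliminate column p from the other rows.
Row 2 update in column q: 2 − (8/3)·(6/5) = -6/5.

-6/5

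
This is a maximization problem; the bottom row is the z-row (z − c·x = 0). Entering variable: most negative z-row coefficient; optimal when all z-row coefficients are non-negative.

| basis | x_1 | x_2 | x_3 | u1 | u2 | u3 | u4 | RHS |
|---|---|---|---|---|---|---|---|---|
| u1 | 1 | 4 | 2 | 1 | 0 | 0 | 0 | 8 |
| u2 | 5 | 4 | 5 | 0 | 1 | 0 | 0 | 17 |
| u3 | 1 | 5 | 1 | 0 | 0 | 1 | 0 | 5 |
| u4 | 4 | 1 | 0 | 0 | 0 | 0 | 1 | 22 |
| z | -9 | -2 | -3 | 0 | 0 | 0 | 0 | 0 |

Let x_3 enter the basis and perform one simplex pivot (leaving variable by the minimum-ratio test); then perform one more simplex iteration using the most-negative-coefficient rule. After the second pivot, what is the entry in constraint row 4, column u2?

-4/5

Ratio test on column x_3 — row 1: 8/2 = 4; row 2: 17/5 = 17/5; row 3: 5/1 = 5; row 4: entry 0 ≤ 0. Minimum is 17/5 at row 2 (u2 leaves); pivot element 5.
Divide row 2 by 5; eliminate column x_3 from the other rows.
Second iteration: most negative z-row entry is -6 in column x_1, so x_1 enters.
Ratio test on column x_1 — row 1: entry -1 ≤ 0; row 2: (17/5)/1 = 17/5; row 3: entry 0 ≤ 0; row 4: 22/4 = 11/2. Minimum is 17/5 at row 2 (x_3 leaves); pivot element 1.
Divide row 2 by 1; eliminate column x_1 from the other rows.
After both pivots, the entry at constraint row 4, column u2 is -4/5.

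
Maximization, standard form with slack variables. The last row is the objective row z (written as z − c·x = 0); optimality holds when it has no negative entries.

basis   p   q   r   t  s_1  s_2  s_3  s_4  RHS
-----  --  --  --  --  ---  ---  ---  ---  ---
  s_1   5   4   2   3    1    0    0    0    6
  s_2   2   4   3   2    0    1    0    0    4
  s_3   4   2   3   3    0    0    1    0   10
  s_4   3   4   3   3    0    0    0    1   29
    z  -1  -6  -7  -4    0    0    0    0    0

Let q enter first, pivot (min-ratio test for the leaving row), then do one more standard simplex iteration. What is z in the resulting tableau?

28/3

Ratio test on column q — row 1: 6/4 = 3/2; row 2: 4/4 = 1; row 3: 10/2 = 5; row 4: 29/4 = 29/4. Minimum is 1 at row 2 (s_2 leaves); pivot element 4.
Pivot on row 2; the z-row RHS becomes 0 − (-6)·1 = 6.
Next entering variable (most negative z-row entry -5/2): r.
Ratio test on column r — row 1: entry -1 ≤ 0; row 2: 1/(3/4) = 4/3; row 3: 8/(3/2) = 16/3; row 4: entry 0 ≤ 0. Minimum is 4/3 at row 2 (q leaves); pivot element 3/4.
After the second pivot the z-row RHS is 6 − (-5/2)·(4/3) = 28/3.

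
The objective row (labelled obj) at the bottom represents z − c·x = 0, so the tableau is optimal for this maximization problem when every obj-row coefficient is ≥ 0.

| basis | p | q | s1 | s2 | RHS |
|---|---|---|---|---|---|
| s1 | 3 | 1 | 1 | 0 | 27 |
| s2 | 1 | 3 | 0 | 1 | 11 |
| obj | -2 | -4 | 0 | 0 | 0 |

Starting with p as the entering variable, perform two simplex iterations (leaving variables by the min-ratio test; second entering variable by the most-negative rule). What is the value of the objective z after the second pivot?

41/2

Ratio test on column p — row 1: 27/3 = 9; row 2: 11/1 = 11. Minimum is 9 at row 1 (s1 leaves); pivot element 3.
Pivot on row 1; the obj-row RHS becomes 0 − (-2)·9 = 18.
Next entering variable (most negative obj-row entry -10/3): q.
Ratio test on column q — row 1: 9/(1/3) = 27; row 2: 2/(8/3) = 3/4. Minimum is 3/4 at row 2 (s2 leaves); pivot element 8/3.
After the second pivot the obj-row RHS is 18 − (-10/3)·(3/4) = 41/2.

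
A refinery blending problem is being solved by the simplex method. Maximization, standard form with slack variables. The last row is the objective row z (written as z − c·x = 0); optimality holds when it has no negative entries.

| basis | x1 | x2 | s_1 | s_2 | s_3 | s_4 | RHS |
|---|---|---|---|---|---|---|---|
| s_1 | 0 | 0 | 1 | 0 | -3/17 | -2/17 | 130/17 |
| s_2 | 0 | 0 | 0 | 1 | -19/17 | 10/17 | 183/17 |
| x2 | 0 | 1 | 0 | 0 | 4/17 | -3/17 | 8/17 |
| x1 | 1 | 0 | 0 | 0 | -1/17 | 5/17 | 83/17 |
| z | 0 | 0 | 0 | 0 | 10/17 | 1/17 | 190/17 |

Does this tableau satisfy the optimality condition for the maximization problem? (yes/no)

Every z-row coefficient is ≥ 0, so the tableau is optimal.

yes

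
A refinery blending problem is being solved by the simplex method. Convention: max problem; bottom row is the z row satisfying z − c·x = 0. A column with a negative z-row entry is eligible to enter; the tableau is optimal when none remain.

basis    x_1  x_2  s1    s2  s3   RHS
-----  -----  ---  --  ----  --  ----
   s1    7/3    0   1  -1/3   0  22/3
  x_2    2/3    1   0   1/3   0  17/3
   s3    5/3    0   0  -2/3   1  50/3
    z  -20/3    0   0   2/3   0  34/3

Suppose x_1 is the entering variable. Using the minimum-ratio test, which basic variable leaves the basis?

s1

Column x_1 entries and ratios — s1: (22/3)/(7/3) = 22/7; x_2: (17/3)/(2/3) = 17/2; s3: (50/3)/(5/3) = 10.
Smallest ratio is 22/7 in the row of s1, so s1 leaves.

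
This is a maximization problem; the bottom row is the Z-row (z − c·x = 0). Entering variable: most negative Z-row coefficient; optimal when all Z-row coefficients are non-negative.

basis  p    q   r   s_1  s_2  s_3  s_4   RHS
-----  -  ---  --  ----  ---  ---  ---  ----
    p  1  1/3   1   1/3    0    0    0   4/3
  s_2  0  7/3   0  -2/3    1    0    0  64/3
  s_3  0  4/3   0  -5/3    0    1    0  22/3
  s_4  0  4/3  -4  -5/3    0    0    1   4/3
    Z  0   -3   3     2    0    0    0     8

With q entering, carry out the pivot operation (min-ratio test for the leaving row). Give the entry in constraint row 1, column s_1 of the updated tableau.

3/4

Ratio test on column q — row 1: (4/3)/(1/3) = 4; row 2: (64/3)/(7/3) = 64/7; row 3: (22/3)/(4/3) = 11/2; row 4: (4/3)/(4/3) = 1. Minimum is 1 at row 4 (s_4 leaves); pivot element 4/3.
Divide row 4 by 4/3; eliminate column q from the other rows.
Row 1 update in column s_1: 1/3 − (1/3)·(-5/4) = 3/4.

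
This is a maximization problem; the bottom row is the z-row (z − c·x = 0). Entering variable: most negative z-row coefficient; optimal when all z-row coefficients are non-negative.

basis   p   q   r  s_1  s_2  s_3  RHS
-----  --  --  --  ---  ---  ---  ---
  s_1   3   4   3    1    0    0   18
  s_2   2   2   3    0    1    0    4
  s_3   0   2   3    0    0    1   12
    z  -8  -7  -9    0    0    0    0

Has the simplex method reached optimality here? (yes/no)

no

The z-row has a negative entry -9 in column r, so it is not optimal.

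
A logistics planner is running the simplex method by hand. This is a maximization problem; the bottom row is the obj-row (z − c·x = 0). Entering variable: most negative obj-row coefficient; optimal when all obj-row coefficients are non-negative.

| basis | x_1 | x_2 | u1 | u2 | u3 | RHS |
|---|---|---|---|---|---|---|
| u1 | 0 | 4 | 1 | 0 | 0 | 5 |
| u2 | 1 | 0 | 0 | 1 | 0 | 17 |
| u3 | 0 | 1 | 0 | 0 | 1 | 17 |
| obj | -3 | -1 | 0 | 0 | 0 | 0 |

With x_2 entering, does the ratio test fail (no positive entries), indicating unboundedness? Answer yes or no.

no

Column x_2 has positive entries in row(s) 1, 3, so the ratio test bounds it — not unbounded.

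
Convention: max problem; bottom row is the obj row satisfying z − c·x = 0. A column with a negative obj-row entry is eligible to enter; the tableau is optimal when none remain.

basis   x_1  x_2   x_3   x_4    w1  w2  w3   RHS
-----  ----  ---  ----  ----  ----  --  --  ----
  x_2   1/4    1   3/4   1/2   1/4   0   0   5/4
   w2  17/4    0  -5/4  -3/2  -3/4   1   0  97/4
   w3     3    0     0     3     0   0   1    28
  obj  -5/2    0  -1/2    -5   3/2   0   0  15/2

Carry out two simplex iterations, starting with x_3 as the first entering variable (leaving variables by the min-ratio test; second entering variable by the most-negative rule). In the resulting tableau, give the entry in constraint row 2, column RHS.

Ratio test on column x_3 — row 1: (5/4)/(3/4) = 5/3; row 2: entry -5/4 ≤ 0; row 3: entry 0 ≤ 0. Minimum is 5/3 at row 1 (x_2 leaves); pivot element 3/4.
Divide row 1 by 3/4; eliminate column x_3 from the other rows.
Second iteration: most negative obj-row entry is -14/3 in column x_4, so x_4 enters.
Ratio test on column x_4 — row 1: (5/3)/(2/3) = 5/2; row 2: entry -2/3 ≤ 0; row 3: 28/3 = 28/3. Minimum is 5/2 at row 1 (x_3 leaves); pivot element 2/3.
Divide row 1 by 2/3; eliminate column x_4 from the other rows.
After both pivots, the entry at constraint row 2, column RHS is 28.

28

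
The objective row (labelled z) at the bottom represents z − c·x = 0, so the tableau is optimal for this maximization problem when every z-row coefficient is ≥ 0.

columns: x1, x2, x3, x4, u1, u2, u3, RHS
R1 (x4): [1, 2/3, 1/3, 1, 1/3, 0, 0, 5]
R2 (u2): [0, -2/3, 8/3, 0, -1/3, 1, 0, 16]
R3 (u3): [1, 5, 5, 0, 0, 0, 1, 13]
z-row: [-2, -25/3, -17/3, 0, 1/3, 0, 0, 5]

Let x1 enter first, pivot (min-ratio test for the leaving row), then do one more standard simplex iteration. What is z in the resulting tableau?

363/13

Ratio test on column x1 — row 1: 5/1 = 5; row 2: entry 0 ≤ 0; row 3: 13/1 = 13. Minimum is 5 at row 1 (x4 leaves); pivot element 1.
Pivot on row 1; the z-row RHS becomes 5 − (-2)·5 = 15.
Next entering variable (most negative z-row entry -7): x2.
Ratio test on column x2 — row 1: 5/(2/3) = 15/2; row 2: entry -2/3 ≤ 0; row 3: 8/(13/3) = 24/13. Minimum is 24/13 at row 3 (u3 leaves); pivot element 13/3.
After the second pivot the z-row RHS is 15 − (-7)·(24/13) = 363/13.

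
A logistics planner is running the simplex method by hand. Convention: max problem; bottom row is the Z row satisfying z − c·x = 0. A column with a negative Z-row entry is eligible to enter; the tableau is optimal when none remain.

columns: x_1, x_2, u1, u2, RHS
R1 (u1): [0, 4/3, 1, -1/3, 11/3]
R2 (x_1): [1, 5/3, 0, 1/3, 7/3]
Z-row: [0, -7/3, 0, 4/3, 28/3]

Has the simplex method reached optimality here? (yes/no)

no

The Z-row has a negative entry -7/3 in column x_2, so it is not optimal.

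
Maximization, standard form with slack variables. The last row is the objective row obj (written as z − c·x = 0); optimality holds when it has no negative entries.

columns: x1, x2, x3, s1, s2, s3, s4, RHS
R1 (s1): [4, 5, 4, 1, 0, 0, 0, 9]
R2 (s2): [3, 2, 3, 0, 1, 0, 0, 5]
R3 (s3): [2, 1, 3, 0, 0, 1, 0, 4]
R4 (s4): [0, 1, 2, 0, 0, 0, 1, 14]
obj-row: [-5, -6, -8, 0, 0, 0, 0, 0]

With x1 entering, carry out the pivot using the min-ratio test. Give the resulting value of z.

25/3

Ratio test on column x1 — row 1: 9/4 = 9/4; row 2: 5/3 = 5/3; row 3: 4/2 = 2; row 4: entry 0 ≤ 0. Minimum is 5/3 at row 2 (s2 leaves); pivot element 3.
Pivot on row 2; the obj-row RHS becomes 0 − (-5)·(5/3) = 25/3.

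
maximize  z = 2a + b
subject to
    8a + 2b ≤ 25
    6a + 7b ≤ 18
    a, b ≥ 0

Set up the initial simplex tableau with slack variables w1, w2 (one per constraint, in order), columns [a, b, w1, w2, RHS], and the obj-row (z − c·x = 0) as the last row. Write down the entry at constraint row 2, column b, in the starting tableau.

7

Constraint 2 has coefficient 7 on b.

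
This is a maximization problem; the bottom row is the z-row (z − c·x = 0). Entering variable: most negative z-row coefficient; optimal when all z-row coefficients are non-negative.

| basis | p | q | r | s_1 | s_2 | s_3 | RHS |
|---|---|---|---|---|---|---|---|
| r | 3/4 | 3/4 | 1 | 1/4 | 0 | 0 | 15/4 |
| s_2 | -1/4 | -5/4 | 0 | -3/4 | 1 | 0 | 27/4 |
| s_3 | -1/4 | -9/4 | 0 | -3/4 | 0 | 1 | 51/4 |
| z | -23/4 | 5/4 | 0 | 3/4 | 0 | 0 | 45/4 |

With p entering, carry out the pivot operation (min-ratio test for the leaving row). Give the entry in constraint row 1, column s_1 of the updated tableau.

1/3

Ratio test on column p — row 1: (15/4)/(3/4) = 5; row 2: entry -1/4 ≤ 0; row 3: entry -1/4 ≤ 0. Minimum is 5 at row 1 (r leaves); pivot element 3/4.
Divide row 1 by 3/4; eliminate column p from the other rows.
In the new row 1, the s_1 entry is the old entry divided by the pivot: (1/4)/(3/4) = 1/3.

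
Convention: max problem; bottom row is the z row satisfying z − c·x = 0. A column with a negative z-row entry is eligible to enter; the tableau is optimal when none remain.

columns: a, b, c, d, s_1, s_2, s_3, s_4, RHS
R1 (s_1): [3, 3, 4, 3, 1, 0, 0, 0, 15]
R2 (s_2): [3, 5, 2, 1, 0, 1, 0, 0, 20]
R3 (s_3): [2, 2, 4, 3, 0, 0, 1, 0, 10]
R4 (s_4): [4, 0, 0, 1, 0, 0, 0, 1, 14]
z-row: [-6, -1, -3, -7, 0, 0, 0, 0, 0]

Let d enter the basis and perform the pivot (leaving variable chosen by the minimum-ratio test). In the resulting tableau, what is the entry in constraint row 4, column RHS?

Ratio test on column d — row 1: 15/3 = 5; row 2: 20/1 = 20; row 3: 10/3 = 10/3; row 4: 14/1 = 14. Minimum is 10/3 at row 3 (s_3 leaves); pivot element 3.
Divide row 3 by 3; eliminate column d from the other rows.
Row 4 update in column RHS: 14 − 1·(10/3) = 32/3.

32/3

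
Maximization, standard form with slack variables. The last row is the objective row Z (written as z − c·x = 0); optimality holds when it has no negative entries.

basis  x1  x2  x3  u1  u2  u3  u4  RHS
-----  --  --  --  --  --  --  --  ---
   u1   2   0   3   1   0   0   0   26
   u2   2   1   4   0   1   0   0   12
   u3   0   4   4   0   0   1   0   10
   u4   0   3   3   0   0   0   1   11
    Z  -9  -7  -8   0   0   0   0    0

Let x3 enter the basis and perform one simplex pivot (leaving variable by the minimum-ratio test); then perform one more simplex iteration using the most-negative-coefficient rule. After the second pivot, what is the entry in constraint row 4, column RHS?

Ratio test on column x3 — row 1: 26/3 = 26/3; row 2: 12/4 = 3; row 3: 10/4 = 5/2; row 4: 11/3 = 11/3. Minimum is 5/2 at row 3 (u3 leaves); pivot element 4.
Divide row 3 by 4; eliminate column x3 from the other rows.
Second iteration: most negative Z-row entry is -9 in column x1, so x1 enters.
Ratio test on column x1 — row 1: (37/2)/2 = 37/4; row 2: 2/2 = 1; row 3: entry 0 ≤ 0; row 4: entry 0 ≤ 0. Minimum is 1 at row 2 (u2 leaves); pivot element 2.
Divide row 2 by 2; eliminate column x1 from the other rows.
After both pivots, the entry at constraint row 4, column RHS is 7/2.

7/2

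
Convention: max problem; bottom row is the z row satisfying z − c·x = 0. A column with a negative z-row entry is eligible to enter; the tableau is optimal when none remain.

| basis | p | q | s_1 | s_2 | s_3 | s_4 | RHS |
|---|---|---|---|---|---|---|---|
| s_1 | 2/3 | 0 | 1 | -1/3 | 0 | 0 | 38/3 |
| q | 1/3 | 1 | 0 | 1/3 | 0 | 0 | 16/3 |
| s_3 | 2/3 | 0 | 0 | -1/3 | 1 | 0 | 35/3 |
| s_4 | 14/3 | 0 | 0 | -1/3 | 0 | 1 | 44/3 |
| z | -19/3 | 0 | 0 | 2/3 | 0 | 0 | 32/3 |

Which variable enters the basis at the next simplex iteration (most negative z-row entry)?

Negative z-row entries: p: -19/3.
The most negative is -19/3 in column p, so p enters.

p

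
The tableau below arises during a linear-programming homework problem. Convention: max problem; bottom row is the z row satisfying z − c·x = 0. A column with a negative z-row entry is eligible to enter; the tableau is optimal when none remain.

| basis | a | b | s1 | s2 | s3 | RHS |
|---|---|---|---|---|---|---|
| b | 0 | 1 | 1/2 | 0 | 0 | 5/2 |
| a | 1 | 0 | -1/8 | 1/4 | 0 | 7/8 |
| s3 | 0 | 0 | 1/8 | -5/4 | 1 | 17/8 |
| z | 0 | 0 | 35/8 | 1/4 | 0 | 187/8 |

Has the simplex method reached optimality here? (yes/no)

Every z-row coefficient is ≥ 0, so the tableau is optimal.

yes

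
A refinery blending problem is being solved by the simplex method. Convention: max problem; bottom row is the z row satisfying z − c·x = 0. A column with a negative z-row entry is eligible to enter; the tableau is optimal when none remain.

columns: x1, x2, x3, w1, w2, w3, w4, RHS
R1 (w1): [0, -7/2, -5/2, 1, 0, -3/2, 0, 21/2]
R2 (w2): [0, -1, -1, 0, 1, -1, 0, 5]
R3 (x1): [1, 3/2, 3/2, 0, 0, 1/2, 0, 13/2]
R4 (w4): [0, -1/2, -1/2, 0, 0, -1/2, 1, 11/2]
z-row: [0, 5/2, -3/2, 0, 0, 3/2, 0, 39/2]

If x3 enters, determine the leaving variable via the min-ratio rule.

x1

Column x3 entries and ratios — w1: -5/2 ≤ 0, skip; w2: -1 ≤ 0, skip; x1: (13/2)/(3/2) = 13/3; w4: -1/2 ≤ 0, skip.
Smallest ratio is 13/3 in the row of x1, so x1 leaves.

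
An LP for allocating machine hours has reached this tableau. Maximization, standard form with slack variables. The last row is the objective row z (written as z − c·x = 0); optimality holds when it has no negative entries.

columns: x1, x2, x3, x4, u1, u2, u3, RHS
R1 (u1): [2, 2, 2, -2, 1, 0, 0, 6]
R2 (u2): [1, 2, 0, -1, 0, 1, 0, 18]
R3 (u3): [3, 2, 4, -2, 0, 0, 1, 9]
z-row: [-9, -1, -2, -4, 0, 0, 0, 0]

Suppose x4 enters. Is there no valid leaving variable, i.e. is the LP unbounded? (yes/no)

yes

Every constraint-row entry in column x4 is ≤ 0, so increasing x4 is unbounded.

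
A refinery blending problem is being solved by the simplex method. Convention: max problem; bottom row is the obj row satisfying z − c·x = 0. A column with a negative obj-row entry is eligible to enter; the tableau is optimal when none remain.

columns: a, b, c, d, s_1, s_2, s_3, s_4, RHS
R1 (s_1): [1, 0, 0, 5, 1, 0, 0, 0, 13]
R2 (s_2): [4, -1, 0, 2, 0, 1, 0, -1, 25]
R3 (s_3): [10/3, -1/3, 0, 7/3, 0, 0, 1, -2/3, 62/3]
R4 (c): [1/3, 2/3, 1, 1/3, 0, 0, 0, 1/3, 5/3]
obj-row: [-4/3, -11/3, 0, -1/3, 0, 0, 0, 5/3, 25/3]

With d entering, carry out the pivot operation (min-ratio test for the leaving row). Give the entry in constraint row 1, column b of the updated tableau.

Ratio test on column d — row 1: 13/5 = 13/5; row 2: 25/2 = 25/2; row 3: (62/3)/(7/3) = 62/7; row 4: (5/3)/(1/3) = 5. Minimum is 13/5 at row 1 (s_1 leaves); pivot element 5.
Divide row 1 by 5; eliminate column d from the other rows.
In the new row 1, the b entry is the old entry divided by the pivot: 0/5 = 0.

0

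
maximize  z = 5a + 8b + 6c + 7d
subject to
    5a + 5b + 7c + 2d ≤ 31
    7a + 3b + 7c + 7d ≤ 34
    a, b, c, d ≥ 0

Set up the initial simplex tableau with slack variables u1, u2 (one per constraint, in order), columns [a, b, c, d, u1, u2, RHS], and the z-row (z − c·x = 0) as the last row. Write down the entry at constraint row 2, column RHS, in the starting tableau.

34

The RHS of constraint 2 is b_2 = 34.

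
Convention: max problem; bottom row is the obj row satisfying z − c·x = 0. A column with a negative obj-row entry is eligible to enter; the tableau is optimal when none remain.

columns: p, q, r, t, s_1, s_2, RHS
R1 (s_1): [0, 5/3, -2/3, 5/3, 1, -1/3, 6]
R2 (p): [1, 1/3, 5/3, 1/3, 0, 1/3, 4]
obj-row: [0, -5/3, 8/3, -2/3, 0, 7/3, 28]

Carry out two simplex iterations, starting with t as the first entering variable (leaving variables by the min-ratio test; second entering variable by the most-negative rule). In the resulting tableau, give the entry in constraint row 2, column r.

Ratio test on column t — row 1: 6/(5/3) = 18/5; row 2: 4/(1/3) = 12. Minimum is 18/5 at row 1 (s_1 leaves); pivot element 5/3.
Divide row 1 by 5/3; eliminate column t from the other rows.
Second iteration: most negative obj-row entry is -1 in column q, so q enters.
Ratio test on column q — row 1: (18/5)/1 = 18/5; row 2: entry 0 ≤ 0. Minimum is 18/5 at row 1 (t leaves); pivot element 1.
Divide row 1 by 1; eliminate column q from the other rows.
After both pivots, the entry at constraint row 2, column r is 9/5.

9/5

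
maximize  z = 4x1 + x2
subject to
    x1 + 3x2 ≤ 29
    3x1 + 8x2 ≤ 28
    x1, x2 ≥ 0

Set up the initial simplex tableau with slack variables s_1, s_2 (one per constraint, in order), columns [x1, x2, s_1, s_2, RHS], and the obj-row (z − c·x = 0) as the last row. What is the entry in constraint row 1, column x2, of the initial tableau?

3

Constraint 1 has coefficient 3 on x2.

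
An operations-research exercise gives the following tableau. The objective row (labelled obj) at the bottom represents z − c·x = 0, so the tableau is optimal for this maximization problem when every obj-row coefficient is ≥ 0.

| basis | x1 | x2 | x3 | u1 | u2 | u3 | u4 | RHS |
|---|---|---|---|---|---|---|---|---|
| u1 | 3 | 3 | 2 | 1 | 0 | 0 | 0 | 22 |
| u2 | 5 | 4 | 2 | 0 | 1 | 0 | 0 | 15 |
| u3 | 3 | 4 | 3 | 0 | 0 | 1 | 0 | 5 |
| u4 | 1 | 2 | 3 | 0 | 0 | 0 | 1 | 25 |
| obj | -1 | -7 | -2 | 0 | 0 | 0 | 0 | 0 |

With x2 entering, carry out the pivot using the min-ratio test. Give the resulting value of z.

35/4

Ratio test on column x2 — row 1: 22/3 = 22/3; row 2: 15/4 = 15/4; row 3: 5/4 = 5/4; row 4: 25/2 = 25/2. Minimum is 5/4 at row 3 (u3 leaves); pivot element 4.
Pivot on row 3; the obj-row RHS becomes 0 − (-7)·(5/4) = 35/4.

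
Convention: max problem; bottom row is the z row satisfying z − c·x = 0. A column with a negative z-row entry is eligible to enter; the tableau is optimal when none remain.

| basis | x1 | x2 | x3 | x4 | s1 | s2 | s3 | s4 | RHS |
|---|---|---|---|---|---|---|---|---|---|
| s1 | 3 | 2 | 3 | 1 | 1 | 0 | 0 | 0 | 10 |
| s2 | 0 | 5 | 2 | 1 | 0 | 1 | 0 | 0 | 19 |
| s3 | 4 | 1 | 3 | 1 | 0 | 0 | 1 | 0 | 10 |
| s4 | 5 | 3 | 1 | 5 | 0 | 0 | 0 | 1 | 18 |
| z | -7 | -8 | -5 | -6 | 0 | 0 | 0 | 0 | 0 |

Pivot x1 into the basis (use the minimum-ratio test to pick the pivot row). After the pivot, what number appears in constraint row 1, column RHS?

5/2

Ratio test on column x1 — row 1: 10/3 = 10/3; row 2: entry 0 ≤ 0; row 3: 10/4 = 5/2; row 4: 18/5 = 18/5. Minimum is 5/2 at row 3 (s3 leaves); pivot element 4.
Divide row 3 by 4; eliminate column x1 from the other rows.
Row 1 update in column RHS: 10 − 3·(5/2) = 5/2.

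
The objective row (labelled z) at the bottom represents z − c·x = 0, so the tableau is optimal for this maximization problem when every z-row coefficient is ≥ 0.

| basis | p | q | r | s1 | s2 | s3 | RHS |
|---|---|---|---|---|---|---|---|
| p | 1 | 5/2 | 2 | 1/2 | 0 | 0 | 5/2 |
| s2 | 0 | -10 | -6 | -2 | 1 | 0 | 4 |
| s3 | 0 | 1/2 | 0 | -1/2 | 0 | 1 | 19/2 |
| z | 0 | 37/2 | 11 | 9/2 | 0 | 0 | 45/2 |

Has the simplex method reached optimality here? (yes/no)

yes

Every z-row coefficient is ≥ 0, so the tableau is optimal.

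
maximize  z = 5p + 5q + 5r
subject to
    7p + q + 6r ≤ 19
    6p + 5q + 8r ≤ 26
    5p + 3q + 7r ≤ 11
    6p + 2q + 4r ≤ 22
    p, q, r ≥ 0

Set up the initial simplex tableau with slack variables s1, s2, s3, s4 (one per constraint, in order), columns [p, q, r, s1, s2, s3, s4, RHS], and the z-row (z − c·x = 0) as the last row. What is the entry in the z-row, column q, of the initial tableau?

The z-row carries the negated objective coefficients: the q entry is -5.

-5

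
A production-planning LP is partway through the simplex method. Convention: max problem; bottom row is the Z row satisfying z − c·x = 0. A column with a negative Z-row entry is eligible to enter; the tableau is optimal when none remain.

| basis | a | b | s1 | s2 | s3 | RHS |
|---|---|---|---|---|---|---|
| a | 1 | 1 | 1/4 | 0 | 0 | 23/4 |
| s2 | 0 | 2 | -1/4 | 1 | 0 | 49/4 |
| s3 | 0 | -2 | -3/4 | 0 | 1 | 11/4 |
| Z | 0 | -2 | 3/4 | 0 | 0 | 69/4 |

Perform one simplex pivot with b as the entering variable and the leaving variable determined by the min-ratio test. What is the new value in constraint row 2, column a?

-2

Ratio test on column b — row 1: (23/4)/1 = 23/4; row 2: (49/4)/2 = 49/8; row 3: entry -2 ≤ 0. Minimum is 23/4 at row 1 (a leaves); pivot element 1.
Divide row 1 by 1; eliminate column b from the other rows.
Row 2 update in column a: 0 − 2·1 = -2.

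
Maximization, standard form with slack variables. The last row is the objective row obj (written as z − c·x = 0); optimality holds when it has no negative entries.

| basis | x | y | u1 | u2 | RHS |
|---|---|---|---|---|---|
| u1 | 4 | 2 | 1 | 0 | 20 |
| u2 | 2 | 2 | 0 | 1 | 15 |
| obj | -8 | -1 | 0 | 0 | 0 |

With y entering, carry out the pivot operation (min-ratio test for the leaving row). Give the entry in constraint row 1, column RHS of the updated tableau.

Ratio test on column y — row 1: 20/2 = 10; row 2: 15/2 = 15/2. Minimum is 15/2 at row 2 (u2 leaves); pivot element 2.
Divide row 2 by 2; eliminate column y from the other rows.
Row 1 update in column RHS: 20 − 2·(15/2) = 5.

5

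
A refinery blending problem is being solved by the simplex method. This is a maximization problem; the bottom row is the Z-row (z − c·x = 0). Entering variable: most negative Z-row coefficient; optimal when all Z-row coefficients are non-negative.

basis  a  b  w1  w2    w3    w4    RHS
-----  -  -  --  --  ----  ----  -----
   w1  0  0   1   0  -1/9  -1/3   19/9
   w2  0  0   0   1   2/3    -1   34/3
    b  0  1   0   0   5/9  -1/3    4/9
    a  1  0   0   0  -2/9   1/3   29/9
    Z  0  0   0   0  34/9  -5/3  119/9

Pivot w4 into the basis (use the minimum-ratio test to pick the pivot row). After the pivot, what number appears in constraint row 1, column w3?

-1/3

Ratio test on column w4 — row 1: entry -1/3 ≤ 0; row 2: entry -1 ≤ 0; row 3: entry -1/3 ≤ 0; row 4: (29/9)/(1/3) = 29/3. Minimum is 29/3 at row 4 (a leaves); pivot element 1/3.
Divide row 4 by 1/3; eliminate column w4 from the other rows.
Row 1 update in column w3: -1/9 − (-1/3)·(-2/3) = -1/3.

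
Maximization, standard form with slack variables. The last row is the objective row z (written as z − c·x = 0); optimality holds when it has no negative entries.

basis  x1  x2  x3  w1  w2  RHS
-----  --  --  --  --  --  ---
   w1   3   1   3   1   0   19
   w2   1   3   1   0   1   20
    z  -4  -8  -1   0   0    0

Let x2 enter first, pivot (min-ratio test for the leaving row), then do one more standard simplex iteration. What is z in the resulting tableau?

119/2

Ratio test on column x2 — row 1: 19/1 = 19; row 2: 20/3 = 20/3. Minimum is 20/3 at row 2 (w2 leaves); pivot element 3.
Pivot on row 2; the z-row RHS becomes 0 − (-8)·(20/3) = 160/3.
Next entering variable (most negative z-row entry -4/3): x1.
Ratio test on column x1 — row 1: (37/3)/(8/3) = 37/8; row 2: (20/3)/(1/3) = 20. Minimum is 37/8 at row 1 (w1 leaves); pivot element 8/3.
After the second pivot the z-row RHS is 160/3 − (-4/3)·(37/8) = 119/2.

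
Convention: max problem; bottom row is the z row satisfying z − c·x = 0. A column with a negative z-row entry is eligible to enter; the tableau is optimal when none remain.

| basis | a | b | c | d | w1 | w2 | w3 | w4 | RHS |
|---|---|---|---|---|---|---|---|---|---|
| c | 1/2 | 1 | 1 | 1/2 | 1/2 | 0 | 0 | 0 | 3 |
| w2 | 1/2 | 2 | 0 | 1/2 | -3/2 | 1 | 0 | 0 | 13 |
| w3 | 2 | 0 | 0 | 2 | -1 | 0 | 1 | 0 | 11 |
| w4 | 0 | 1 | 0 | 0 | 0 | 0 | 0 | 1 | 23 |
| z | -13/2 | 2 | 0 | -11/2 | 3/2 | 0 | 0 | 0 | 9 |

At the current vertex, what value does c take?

c is basic (row 1); its value is the RHS of that row, 3.

3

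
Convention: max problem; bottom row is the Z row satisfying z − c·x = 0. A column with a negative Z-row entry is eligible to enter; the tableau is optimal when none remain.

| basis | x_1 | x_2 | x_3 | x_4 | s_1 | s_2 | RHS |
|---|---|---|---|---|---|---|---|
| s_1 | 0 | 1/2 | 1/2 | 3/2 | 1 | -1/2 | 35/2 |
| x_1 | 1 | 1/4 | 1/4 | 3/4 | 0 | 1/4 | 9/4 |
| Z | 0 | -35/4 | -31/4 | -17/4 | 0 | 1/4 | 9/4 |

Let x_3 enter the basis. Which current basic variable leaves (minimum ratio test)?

x_1

Column x_3 entries and ratios — s_1: (35/2)/(1/2) = 35; x_1: (9/4)/(1/4) = 9.
Smallest ratio is 9 in the row of x_1, so x_1 leaves.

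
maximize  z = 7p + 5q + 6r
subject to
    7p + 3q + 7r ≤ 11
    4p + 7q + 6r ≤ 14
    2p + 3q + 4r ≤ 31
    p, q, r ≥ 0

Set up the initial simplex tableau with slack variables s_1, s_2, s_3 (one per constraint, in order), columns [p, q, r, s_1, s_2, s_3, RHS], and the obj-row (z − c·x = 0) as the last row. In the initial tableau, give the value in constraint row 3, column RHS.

31

The RHS of constraint 3 is b_3 = 31.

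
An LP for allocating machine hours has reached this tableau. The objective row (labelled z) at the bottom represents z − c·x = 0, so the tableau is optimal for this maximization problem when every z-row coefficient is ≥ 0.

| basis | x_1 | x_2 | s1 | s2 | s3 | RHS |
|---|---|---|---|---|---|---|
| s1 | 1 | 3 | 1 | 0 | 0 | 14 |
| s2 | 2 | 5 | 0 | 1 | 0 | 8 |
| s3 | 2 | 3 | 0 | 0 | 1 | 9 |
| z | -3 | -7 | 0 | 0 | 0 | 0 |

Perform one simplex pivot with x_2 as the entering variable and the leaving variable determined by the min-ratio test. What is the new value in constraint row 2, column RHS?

Ratio test on column x_2 — row 1: 14/3 = 14/3; row 2: 8/5 = 8/5; row 3: 9/3 = 3. Minimum is 8/5 at row 2 (s2 leaves); pivot element 5.
Divide row 2 by 5; eliminate column x_2 from the other rows.
In the new row 2, the RHS entry is the old entry divided by the pivot: 8/5 = 8/5.

8/5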